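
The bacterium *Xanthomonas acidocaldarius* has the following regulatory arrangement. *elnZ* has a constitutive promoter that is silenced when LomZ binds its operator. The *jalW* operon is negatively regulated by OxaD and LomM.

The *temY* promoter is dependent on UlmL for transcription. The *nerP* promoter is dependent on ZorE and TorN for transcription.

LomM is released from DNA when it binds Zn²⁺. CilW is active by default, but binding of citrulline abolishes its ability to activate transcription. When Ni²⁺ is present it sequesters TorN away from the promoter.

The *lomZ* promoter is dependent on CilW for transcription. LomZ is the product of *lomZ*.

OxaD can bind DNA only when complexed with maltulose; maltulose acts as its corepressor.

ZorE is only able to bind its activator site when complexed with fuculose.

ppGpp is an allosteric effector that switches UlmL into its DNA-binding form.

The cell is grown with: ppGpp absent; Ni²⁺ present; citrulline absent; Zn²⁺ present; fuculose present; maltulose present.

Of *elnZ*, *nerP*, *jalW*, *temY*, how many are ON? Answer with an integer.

0

Citrulline is absent, so CilW is active.
No repressor is bound and CilW is active, so *lomZ* is transcribed.
So LomZ is produced and active.
With repressor LomZ bound, *elnZ* is not transcribed.
→ *elnZ* is OFF.
Fuculose is present, so ZorE is active.
Ni²⁺ is present, so TorN is inactive.
Required activator TorN is absent, so *nerP* is not transcribed.
→ *nerP* is OFF.
Maltulose is present, so OxaD is active.
Zn²⁺ is present, so LomM is inactive.
With repressor OxaD bound, *jalW* is not transcribed.
→ *jalW* is OFF.
ppGpp is absent, so UlmL is inactive.
Required activator UlmL is absent, so *temY* is not transcribed.
→ *temY* is OFF.
0 of the 4 genes are transcribed.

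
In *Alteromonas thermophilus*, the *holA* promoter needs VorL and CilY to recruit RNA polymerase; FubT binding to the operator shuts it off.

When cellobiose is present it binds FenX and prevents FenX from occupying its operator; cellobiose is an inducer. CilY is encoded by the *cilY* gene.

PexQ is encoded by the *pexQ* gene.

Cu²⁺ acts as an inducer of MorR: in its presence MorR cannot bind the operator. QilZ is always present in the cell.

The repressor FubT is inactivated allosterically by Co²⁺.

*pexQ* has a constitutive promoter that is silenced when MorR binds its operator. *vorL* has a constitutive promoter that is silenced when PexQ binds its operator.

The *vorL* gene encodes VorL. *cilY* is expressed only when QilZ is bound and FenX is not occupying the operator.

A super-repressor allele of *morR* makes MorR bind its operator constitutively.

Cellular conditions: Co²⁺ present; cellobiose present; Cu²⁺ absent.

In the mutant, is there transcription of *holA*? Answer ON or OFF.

ON

Co²⁺ is present, so FubT is inactive.
MorR is constitutively active in this strain.
With repressor MorR bound, *pexQ* is not transcribed.
So PexQ is not produced.
With no repressor bound, *vorL* is transcribed.
So VorL is produced and active.
Cellobiose is present, so FenX is inactive.
QilZ is produced constitutively and is active.
No repressor is bound and QilZ is active, so *cilY* is transcribed.
So CilY is produced and active.
No repressor is bound and VorL and CilY are active, so *holA* is transcribed.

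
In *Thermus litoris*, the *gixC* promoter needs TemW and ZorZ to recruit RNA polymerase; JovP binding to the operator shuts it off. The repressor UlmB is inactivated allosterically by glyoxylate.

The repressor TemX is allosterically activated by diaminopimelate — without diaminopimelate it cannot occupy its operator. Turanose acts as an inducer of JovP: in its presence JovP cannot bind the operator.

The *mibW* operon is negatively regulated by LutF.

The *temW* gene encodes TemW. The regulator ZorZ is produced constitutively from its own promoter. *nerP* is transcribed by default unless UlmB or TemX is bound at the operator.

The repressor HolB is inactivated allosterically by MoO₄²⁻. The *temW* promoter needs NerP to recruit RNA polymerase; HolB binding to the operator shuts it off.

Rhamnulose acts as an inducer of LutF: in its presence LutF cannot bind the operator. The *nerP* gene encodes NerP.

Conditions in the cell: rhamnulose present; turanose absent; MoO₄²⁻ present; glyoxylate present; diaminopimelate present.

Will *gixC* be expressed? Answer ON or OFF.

MoO₄²⁻ is present, so HolB is inactive.
Glyoxylate is present, so UlmB is inactive.
Diaminopimelate is present, so TemX is active.
With repressor TemX bound, *nerP* is not transcribed.
So NerP is not produced.
Required activator NerP is absent, so *temW* is not transcribed.
So TemW is not produced.
Turanose is absent, so JovP is active.
ZorZ is produced constitutively and is active.
With repressor JovP bound, *gixC* is not transcribed.

OFF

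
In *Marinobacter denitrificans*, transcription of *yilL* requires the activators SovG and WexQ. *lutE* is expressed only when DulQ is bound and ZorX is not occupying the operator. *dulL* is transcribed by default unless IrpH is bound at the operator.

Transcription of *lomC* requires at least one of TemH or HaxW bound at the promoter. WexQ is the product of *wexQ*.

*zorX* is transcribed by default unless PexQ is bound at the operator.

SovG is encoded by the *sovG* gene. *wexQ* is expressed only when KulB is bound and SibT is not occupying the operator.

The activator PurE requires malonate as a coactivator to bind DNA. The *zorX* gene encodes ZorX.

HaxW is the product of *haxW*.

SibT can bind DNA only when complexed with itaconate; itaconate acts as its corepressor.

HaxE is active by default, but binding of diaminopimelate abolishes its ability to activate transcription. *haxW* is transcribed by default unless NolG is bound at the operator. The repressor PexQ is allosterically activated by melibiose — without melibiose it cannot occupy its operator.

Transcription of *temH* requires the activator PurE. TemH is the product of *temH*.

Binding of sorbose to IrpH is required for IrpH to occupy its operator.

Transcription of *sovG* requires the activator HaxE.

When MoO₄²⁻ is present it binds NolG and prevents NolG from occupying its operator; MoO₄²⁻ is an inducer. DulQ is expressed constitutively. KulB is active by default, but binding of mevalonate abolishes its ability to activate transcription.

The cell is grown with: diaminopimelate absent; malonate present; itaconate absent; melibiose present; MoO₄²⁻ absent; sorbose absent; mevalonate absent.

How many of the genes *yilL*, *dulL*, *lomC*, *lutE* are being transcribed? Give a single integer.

Diaminopimelate is absent, so HaxE is active.
No repressor is bound and HaxE is active, so *sovG* is transcribed.
So SovG is produced and active.
Itaconate is absent, so SibT is inactive.
Mevalonate is absent, so KulB is active.
No repressor is bound and KulB is active, so *wexQ* is transcribed.
So WexQ is produced and active.
No repressor is bound and SovG and WexQ are active, so *yilL* is transcribed.
→ *yilL* is ON.
Sorbose is absent, so IrpH is inactive.
With no repressor bound, *dulL* is transcribed.
→ *dulL* is ON.
Malonate is present, so PurE is active.
No repressor is bound and PurE is active, so *temH* is transcribed.
So TemH is produced and active.
MoO₄²⁻ is absent, so NolG is active.
With repressor NolG bound, *haxW* is not transcribed.
So HaxW is not produced.
Activator TemH is present, so *lomC* is transcribed.
→ *lomC* is ON.
DulQ is produced constitutively and is active.
Melibiose is present, so PexQ is active.
With repressor PexQ bound, *zorX* is not transcribed.
So ZorX is not produced.
No repressor is bound and DulQ is active, so *lutE* is transcribed.
→ *lutE* is ON.
4 of the 4 genes are transcribed.

4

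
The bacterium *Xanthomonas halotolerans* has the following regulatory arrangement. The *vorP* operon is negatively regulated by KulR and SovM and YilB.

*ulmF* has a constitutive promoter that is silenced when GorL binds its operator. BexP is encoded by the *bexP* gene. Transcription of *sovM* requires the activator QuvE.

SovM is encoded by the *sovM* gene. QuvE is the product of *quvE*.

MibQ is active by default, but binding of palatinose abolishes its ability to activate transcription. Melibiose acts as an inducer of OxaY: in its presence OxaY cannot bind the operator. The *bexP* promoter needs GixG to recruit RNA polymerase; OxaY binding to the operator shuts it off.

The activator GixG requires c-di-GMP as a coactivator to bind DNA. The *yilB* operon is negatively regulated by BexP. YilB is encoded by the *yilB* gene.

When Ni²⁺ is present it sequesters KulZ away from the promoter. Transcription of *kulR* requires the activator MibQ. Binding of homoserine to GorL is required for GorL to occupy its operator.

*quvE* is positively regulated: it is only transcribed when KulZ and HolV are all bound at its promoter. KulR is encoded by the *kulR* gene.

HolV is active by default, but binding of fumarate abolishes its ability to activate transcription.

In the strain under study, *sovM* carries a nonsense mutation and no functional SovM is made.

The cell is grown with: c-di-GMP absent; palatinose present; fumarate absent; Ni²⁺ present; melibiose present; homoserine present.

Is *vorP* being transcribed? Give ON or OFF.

Palatinose is present, so MibQ is inactive.
Required activator MibQ is absent, so *kulR* is not transcribed.
So KulR is not produced.
SovM is non-functional in this strain, so it has no effect.
c-di-GMP is absent, so GixG is inactive.
Melibiose is present, so OxaY is inactive.
Required activator GixG is absent, so *bexP* is not transcribed.
So BexP is not produced.
With no repressor bound, *yilB* is transcribed.
So YilB is produced and active.
With repressor YilB bound, *vorP* is not transcribed.

OFF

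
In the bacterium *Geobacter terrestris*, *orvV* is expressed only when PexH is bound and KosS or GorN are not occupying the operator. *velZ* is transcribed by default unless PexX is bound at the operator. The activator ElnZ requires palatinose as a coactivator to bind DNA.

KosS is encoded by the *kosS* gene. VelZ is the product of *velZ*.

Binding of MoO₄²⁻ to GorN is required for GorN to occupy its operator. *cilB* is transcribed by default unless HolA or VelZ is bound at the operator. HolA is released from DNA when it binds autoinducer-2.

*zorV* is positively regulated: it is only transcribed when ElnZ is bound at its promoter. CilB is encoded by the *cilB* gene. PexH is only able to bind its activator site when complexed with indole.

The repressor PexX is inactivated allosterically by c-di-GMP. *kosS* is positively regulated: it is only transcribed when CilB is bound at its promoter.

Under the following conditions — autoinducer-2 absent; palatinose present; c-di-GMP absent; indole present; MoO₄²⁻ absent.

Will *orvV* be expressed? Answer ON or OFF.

Autoinducer-2 is absent, so HolA is active.
c-di-GMP is absent, so PexX is active.
With repressor PexX bound, *velZ* is not transcribed.
So VelZ is not produced.
With repressor HolA bound, *cilB* is not transcribed.
So CilB is not produced.
Required activator CilB is absent, so *kosS* is not transcribed.
So KosS is not produced.
MoO₄²⁻ is absent, so GorN is inactive.
Indole is present, so PexH is active.
No repressor is bound and PexH is active, so *orvV* is transcribed.

ON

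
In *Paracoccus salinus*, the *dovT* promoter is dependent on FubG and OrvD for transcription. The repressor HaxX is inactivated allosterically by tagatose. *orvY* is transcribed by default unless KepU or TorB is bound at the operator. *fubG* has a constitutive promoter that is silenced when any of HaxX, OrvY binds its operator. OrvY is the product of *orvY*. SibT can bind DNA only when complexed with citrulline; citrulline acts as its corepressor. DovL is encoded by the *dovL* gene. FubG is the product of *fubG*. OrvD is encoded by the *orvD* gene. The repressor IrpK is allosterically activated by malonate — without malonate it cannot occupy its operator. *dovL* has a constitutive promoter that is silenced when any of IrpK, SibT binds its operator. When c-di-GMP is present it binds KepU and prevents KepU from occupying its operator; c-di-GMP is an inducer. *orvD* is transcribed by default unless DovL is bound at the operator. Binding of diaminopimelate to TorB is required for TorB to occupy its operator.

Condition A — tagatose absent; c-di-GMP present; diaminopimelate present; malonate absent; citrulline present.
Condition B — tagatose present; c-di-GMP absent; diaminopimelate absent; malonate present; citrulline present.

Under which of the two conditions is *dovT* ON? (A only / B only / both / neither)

B only

Condition A:
Tagatose is absent, so HaxX is active.
c-di-GMP is present, so KepU is inactive.
Diaminopimelate is present, so TorB is active.
With repressor TorB bound, *orvY* is not transcribed.
So OrvY is not produced.
With repressor HaxX bound, *fubG* is not transcribed.
So FubG is not produced.
Malonate is absent, so IrpK is inactive.
Citrulline is present, so SibT is active.
With repressor SibT bound, *dovL* is not transcribed.
So DovL is not produced.
With no repressor bound, *orvD* is transcribed.
So OrvD is produced and active.
Required activator FubG is absent, so *dovT* is not transcribed.
→ *dovT* is OFF in A.
Condition B:
Tagatose is present, so HaxX is inactive.
c-di-GMP is absent, so KepU is active.
Diaminopimelate is absent, so TorB is inactive.
With repressor KepU bound, *orvY* is not transcribed.
So OrvY is not produced.
With no repressor bound, *fubG* is transcribed.
So FubG is produced and active.
Malonate is present, so IrpK is active.
Citrulline is present, so SibT is active.
With repressor IrpK bound, *dovL* is not transcribed.
So DovL is not produced.
With no repressor bound, *orvD* is transcribed.
So OrvD is produced and active.
No repressor is bound and FubG and OrvD are active, so *dovT* is transcribed.
→ *dovT* is ON in B.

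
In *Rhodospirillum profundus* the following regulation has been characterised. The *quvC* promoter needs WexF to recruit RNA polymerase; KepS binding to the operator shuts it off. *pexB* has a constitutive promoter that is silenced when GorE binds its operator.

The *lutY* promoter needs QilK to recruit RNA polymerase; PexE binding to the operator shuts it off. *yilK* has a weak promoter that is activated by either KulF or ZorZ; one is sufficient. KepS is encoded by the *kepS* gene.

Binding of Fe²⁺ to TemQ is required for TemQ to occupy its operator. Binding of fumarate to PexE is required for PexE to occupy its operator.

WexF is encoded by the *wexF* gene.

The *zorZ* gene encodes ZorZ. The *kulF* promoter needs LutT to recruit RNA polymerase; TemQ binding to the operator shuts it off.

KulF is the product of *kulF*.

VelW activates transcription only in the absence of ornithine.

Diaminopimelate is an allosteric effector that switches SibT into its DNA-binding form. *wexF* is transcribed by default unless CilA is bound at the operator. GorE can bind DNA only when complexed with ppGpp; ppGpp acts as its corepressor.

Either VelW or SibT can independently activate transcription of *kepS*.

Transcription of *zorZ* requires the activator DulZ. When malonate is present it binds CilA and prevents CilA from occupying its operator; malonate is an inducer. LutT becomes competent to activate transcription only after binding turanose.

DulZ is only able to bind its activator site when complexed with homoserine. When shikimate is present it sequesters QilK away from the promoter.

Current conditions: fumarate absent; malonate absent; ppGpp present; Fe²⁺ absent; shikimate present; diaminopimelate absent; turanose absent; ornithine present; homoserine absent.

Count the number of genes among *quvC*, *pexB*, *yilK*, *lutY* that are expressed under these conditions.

0

Malonate is absent, so CilA is active.
With repressor CilA bound, *wexF* is not transcribed.
So WexF is not produced.
Ornithine is present, so VelW is inactive.
Diaminopimelate is absent, so SibT is inactive.
No activator is available at the *kepS* promoter, so *kepS* is not transcribed.
So KepS is not produced.
Required activator WexF is absent, so *quvC* is not transcribed.
→ *quvC* is OFF.
ppGpp is present, so GorE is active.
With repressor GorE bound, *pexB* is not transcribed.
→ *pexB* is OFF.
Turanose is absent, so LutT is inactive.
Fe²⁺ is absent, so TemQ is inactive.
Required activator LutT is absent, so *kulF* is not transcribed.
So KulF is not produced.
Homoserine is absent, so DulZ is inactive.
Required activator DulZ is absent, so *zorZ* is not transcribed.
So ZorZ is not produced.
No activator is available at the *yilK* promoter, so *yilK* is not transcribed.
→ *yilK* is OFF.
Shikimate is present, so QilK is inactive.
Fumarate is absent, so PexE is inactive.
Required activator QilK is absent, so *lutY* is not transcribed.
→ *lutY* is OFF.
0 of the 4 genes are transcribed.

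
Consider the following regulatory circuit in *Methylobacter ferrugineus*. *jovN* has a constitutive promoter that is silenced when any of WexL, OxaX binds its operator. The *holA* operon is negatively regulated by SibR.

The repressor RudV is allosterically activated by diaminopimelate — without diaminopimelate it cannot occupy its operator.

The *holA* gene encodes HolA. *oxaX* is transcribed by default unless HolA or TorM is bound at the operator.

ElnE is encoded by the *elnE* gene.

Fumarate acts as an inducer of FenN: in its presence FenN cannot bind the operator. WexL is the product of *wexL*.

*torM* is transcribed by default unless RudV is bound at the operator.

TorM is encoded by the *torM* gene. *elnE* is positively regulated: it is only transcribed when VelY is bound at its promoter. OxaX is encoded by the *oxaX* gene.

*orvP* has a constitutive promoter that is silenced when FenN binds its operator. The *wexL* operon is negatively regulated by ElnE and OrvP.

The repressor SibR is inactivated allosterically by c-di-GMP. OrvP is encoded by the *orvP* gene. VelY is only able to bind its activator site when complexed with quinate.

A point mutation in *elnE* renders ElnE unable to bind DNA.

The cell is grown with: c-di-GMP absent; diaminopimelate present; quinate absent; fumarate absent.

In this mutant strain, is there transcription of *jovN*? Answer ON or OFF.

ElnE is non-functional in this strain, so it has no effect.
Fumarate is absent, so FenN is active.
With repressor FenN bound, *orvP* is not transcribed.
So OrvP is not produced.
With no repressor bound, *wexL* is transcribed.
So WexL is produced and active.
c-di-GMP is absent, so SibR is active.
With repressor SibR bound, *holA* is not transcribed.
So HolA is not produced.
Diaminopimelate is present, so RudV is active.
With repressor RudV bound, *torM* is not transcribed.
So TorM is not produced.
With no repressor bound, *oxaX* is transcribed.
So OxaX is produced and active.
With repressor WexL bound, *jovN* is not transcribed.

OFF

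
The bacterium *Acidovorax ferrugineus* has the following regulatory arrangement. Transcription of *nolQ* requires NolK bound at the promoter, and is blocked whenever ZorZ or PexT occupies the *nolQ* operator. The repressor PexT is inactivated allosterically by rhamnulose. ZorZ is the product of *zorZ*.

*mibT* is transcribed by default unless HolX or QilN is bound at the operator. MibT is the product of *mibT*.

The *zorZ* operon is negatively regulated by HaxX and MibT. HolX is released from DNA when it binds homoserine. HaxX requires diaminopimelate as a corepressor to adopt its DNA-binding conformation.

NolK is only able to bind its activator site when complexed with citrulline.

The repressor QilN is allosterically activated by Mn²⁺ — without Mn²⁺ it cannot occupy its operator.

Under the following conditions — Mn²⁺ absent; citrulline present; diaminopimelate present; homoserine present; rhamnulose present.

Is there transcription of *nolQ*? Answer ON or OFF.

Diaminopimelate is present, so HaxX is active.
Homoserine is present, so HolX is inactive.
Mn²⁺ is absent, so QilN is inactive.
With no repressor bound, *mibT* is transcribed.
So MibT is produced and active.
With repressor HaxX bound, *zorZ* is not transcribed.
So ZorZ is not produced.
Rhamnulose is present, so PexT is inactive.
Citrulline is present, so NolK is active.
No repressor is bound and NolK is active, so *nolQ* is transcribed.

ON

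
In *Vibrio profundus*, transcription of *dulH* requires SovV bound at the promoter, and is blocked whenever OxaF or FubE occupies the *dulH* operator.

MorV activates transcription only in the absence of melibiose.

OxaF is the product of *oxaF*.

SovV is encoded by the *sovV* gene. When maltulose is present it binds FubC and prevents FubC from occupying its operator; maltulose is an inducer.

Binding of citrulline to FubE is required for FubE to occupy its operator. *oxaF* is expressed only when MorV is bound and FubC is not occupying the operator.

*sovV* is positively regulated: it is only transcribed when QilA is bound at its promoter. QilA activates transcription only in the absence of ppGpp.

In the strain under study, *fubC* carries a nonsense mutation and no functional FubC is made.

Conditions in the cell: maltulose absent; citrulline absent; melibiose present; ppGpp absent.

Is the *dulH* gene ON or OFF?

ON

FubC is non-functional in this strain, so it has no effect.
Melibiose is present, so MorV is inactive.
Required activator MorV is absent, so *oxaF* is not transcribed.
So OxaF is not produced.
Citrulline is absent, so FubE is inactive.
ppGpp is absent, so QilA is active.
No repressor is bound and QilA is active, so *sovV* is transcribed.
So SovV is produced and active.
No repressor is bound and SovV is active, so *dulH* is transcribed.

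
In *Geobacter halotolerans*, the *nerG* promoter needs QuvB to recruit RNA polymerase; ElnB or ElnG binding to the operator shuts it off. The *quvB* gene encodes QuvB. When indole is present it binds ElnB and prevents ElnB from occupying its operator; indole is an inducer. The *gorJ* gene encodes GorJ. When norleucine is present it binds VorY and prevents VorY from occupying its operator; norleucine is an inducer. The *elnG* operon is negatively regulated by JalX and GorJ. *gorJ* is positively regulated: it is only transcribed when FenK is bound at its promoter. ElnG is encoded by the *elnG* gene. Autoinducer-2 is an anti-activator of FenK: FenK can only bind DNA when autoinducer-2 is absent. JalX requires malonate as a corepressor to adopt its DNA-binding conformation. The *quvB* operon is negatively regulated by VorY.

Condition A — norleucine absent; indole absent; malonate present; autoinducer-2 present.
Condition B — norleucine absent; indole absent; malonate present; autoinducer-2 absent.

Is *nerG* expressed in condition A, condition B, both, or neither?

Condition A:
Norleucine is absent, so VorY is active.
With repressor VorY bound, *quvB* is not transcribed.
So QuvB is not produced.
Indole is absent, so ElnB is active.
Malonate is present, so JalX is active.
Autoinducer-2 is present, so FenK is inactive.
Required activator FenK is absent, so *gorJ* is not transcribed.
So GorJ is not produced.
With repressor JalX bound, *elnG* is not transcribed.
So ElnG is not produced.
With repressor ElnB bound, *nerG* is not transcribed.
→ *nerG* is OFF in A.
Condition B:
Norleucine is absent, so VorY is active.
With repressor VorY bound, *quvB* is not transcribed.
So QuvB is not produced.
Indole is absent, so ElnB is active.
Malonate is present, so JalX is active.
Autoinducer-2 is absent, so FenK is active.
No repressor is bound and FenK is active, so *gorJ* is transcribed.
So GorJ is produced and active.
With repressor JalX bound, *elnG* is not transcribed.
So ElnG is not produced.
With repressor ElnB bound, *nerG* is not transcribed.
→ *nerG* is OFF in B.

neither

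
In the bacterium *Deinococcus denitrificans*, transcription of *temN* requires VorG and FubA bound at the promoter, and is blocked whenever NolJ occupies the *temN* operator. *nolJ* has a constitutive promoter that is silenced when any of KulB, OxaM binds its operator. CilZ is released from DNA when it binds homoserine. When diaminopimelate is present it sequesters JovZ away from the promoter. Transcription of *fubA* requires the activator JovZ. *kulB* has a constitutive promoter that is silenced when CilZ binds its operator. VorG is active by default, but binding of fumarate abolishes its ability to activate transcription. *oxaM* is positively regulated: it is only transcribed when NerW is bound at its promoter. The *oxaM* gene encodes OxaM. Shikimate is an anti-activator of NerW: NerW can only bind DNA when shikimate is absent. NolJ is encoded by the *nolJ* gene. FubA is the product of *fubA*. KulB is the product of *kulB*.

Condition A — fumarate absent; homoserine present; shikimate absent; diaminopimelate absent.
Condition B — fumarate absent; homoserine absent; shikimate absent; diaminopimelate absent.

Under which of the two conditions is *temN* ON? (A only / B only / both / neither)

both

Condition A:
Fumarate is absent, so VorG is active.
Homoserine is present, so CilZ is inactive.
With no repressor bound, *kulB* is transcribed.
So KulB is produced and active.
Shikimate is absent, so NerW is active.
No repressor is bound and NerW is active, so *oxaM* is transcribed.
So OxaM is produced and active.
With repressor KulB bound, *nolJ* is not transcribed.
So NolJ is not produced.
Diaminopimelate is absent, so JovZ is active.
No repressor is bound and JovZ is active, so *fubA* is transcribed.
So FubA is produced and active.
No repressor is bound and VorG and FubA are active, so *temN* is transcribed.
→ *temN* is ON in A.
Condition B:
Fumarate is absent, so VorG is active.
Homoserine is absent, so CilZ is active.
With repressor CilZ bound, *kulB* is not transcribed.
So KulB is not produced.
Shikimate is absent, so NerW is active.
No repressor is bound and NerW is active, so *oxaM* is transcribed.
So OxaM is produced and active.
With repressor OxaM bound, *nolJ* is not transcribed.
So NolJ is not produced.
Diaminopimelate is absent, so JovZ is active.
No repressor is bound and JovZ is active, so *fubA* is transcribed.
So FubA is produced and active.
No repressor is bound and VorG and FubA are active, so *temN* is transcribed.
→ *temN* is ON in B.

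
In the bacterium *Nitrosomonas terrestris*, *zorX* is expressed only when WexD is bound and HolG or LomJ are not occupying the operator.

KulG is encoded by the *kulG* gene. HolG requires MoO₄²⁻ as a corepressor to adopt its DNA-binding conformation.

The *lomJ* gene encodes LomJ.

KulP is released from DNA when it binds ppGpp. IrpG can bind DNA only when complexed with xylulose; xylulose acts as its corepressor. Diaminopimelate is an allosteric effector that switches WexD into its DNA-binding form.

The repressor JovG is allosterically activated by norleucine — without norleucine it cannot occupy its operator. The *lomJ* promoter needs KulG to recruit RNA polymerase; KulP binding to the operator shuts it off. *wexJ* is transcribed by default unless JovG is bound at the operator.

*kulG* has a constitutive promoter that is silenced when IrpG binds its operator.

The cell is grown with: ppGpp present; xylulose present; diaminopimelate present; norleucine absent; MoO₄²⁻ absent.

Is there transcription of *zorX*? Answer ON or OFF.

Diaminopimelate is present, so WexD is active.
MoO₄²⁻ is absent, so HolG is inactive.
ppGpp is present, so KulP is inactive.
Xylulose is present, so IrpG is active.
With repressor IrpG bound, *kulG* is not transcribed.
So KulG is not produced.
Required activator KulG is absent, so *lomJ* is not transcribed.
So LomJ is not produced.
No repressor is bound and WexD is active, so *zorX* is transcribed.

ON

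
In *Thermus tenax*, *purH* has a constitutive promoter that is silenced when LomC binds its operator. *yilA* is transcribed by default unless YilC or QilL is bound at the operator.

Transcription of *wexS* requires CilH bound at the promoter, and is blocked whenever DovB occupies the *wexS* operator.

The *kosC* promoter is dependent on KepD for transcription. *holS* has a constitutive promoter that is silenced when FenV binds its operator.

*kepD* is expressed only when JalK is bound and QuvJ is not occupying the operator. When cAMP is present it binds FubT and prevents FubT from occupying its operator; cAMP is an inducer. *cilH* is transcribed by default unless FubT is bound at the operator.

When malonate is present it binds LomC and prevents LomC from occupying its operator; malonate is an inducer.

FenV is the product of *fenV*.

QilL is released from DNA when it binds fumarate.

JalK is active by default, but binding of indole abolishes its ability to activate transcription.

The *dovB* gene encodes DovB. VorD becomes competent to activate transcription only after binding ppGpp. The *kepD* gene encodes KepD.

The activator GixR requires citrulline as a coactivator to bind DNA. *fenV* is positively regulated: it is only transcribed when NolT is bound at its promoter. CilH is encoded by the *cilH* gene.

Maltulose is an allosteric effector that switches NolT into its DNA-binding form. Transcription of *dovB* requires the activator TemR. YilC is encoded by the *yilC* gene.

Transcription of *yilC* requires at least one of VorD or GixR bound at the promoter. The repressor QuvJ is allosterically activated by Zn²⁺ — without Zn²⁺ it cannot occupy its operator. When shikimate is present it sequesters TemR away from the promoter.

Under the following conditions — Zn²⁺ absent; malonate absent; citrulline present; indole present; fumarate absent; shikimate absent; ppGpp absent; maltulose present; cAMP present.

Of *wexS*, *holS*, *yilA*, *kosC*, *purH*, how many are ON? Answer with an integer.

Shikimate is absent, so TemR is active.
No repressor is bound and TemR is active, so *dovB* is transcribed.
So DovB is produced and active.
cAMP is present, so FubT is inactive.
With no repressor bound, *cilH* is transcribed.
So CilH is produced and active.
With repressor DovB bound, *wexS* is not transcribed.
→ *wexS* is OFF.
Maltulose is present, so NolT is active.
No repressor is bound and NolT is active, so *fenV* is transcribed.
So FenV is produced and active.
With repressor FenV bound, *holS* is not transcribed.
→ *holS* is OFF.
ppGpp is absent, so VorD is inactive.
Citrulline is present, so GixR is active.
Activator GixR is present, so *yilC* is transcribed.
So YilC is produced and active.
Fumarate is absent, so QilL is active.
With repressor YilC bound, *yilA* is not transcribed.
→ *yilA* is OFF.
Zn²⁺ is absent, so QuvJ is inactive.
Indole is present, so JalK is inactive.
Required activator JalK is absent, so *kepD* is not transcribed.
So KepD is not produced.
Required activator KepD is absent, so *kosC* is not transcribed.
→ *kosC* is OFF.
Malonate is absent, so LomC is active.
With repressor LomC bound, *purH* is not transcribed.
→ *purH* is OFF.
0 of the 5 genes are transcribed.

0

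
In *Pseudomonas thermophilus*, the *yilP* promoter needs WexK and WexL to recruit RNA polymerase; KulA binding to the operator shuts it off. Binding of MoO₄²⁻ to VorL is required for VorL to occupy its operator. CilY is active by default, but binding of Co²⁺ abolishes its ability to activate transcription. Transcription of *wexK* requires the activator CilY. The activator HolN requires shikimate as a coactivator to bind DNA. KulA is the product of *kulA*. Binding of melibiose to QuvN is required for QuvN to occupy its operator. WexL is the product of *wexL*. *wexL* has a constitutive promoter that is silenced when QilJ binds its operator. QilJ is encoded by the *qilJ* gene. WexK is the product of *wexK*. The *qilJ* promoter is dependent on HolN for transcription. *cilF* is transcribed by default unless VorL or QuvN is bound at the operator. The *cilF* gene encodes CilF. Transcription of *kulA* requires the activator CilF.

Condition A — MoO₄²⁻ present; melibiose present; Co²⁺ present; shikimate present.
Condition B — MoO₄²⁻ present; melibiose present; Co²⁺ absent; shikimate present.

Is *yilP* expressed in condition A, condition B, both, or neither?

Condition A:
MoO₄²⁻ is present, so VorL is active.
Melibiose is present, so QuvN is active.
With repressor VorL bound, *cilF* is not transcribed.
So CilF is not produced.
Required activator CilF is absent, so *kulA* is not transcribed.
So KulA is not produced.
Co²⁺ is present, so CilY is inactive.
Required activator CilY is absent, so *wexK* is not transcribed.
So WexK is not produced.
Shikimate is present, so HolN is active.
No repressor is bound and HolN is active, so *qilJ* is transcribed.
So QilJ is produced and active.
With repressor QilJ bound, *wexL* is not transcribed.
So WexL is not produced.
Required activator WexK is absent, so *yilP* is not transcribed.
→ *yilP* is OFF in A.
Condition B:
MoO₄²⁻ is present, so VorL is active.
Melibiose is present, so QuvN is active.
With repressor VorL bound, *cilF* is not transcribed.
So CilF is not produced.
Required activator CilF is absent, so *kulA* is not transcribed.
So KulA is not produced.
Co²⁺ is absent, so CilY is active.
No repressor is bound and CilY is active, so *wexK* is transcribed.
So WexK is produced and active.
Shikimate is present, so HolN is active.
No repressor is bound and HolN is active, so *qilJ* is transcribed.
So QilJ is produced and active.
With repressor QilJ bound, *wexL* is not transcribed.
So WexL is not produced.
Required activator WexL is absent, so *yilP* is not transcribed.
→ *yilP* is OFF in B.

neither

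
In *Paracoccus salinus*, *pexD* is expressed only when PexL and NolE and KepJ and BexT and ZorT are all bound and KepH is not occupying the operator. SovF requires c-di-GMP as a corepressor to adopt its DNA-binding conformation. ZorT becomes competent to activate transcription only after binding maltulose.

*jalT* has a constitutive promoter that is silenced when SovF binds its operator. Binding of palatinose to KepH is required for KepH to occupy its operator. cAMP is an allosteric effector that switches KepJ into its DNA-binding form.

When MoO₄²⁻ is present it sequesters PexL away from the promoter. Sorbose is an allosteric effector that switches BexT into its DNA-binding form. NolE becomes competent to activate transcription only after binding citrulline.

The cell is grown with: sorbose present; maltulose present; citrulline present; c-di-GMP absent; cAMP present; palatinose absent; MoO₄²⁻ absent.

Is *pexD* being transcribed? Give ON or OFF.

MoO₄²⁻ is absent, so PexL is active.
Citrulline is present, so NolE is active.
cAMP is present, so KepJ is active.
Sorbose is present, so BexT is active.
Palatinose is absent, so KepH is inactive.
Maltulose is present, so ZorT is active.
No repressor is bound and PexL and NolE and KepJ and BexT and ZorT are active, so *pexD* is transcribed.

ON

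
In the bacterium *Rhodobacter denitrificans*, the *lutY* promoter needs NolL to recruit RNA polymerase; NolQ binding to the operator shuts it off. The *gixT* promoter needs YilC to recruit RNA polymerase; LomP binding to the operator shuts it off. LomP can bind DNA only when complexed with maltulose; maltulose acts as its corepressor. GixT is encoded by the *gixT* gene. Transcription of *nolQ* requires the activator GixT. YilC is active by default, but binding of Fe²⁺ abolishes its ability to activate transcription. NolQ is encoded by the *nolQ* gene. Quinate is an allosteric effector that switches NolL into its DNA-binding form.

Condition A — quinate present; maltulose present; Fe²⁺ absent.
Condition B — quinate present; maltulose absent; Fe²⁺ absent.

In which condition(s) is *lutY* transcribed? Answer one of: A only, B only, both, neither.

A only

Condition A:
Quinate is present, so NolL is active.
Maltulose is present, so LomP is active.
Fe²⁺ is absent, so YilC is active.
With repressor LomP bound, *gixT* is not transcribed.
So GixT is not produced.
Required activator GixT is absent, so *nolQ* is not transcribed.
So NolQ is not produced.
No repressor is bound and NolL is active, so *lutY* is transcribed.
→ *lutY* is ON in A.
Condition B:
Quinate is present, so NolL is active.
Maltulose is absent, so LomP is inactive.
Fe²⁺ is absent, so YilC is active.
No repressor is bound and YilC is active, so *gixT* is transcribed.
So GixT is produced and active.
No repressor is bound and GixT is active, so *nolQ* is transcribed.
So NolQ is produced and active.
With repressor NolQ bound, *lutY* is not transcribed.
→ *lutY* is OFF in B.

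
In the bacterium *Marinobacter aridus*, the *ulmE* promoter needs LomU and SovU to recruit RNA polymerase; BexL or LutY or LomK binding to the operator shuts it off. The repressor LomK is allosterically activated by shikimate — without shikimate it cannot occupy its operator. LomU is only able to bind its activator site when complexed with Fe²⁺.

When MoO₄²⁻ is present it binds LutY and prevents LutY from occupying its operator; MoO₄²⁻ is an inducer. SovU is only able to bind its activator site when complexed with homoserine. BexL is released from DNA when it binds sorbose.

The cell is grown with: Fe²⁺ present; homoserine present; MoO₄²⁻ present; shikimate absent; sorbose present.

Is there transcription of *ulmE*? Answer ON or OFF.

ON

Sorbose is present, so BexL is inactive.
MoO₄²⁻ is present, so LutY is inactive.
Fe²⁺ is present, so LomU is active.
Shikimate is absent, so LomK is inactive.
Homoserine is present, so SovU is active.
No repressor is bound and LomU and SovU are active, so *ulmE* is transcribed.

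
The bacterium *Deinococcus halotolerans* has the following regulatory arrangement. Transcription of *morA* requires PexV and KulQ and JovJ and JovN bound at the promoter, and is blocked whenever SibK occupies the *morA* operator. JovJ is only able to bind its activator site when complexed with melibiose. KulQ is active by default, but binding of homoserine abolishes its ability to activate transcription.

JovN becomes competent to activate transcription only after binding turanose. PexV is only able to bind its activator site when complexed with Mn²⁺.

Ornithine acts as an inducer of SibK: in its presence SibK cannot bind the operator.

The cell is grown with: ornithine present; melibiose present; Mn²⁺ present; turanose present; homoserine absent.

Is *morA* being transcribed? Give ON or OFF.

ON

Mn²⁺ is present, so PexV is active.
Ornithine is present, so SibK is inactive.
Homoserine is absent, so KulQ is active.
Melibiose is present, so JovJ is active.
Turanose is present, so JovN is active.
No repressor is bound and PexV and KulQ and JovJ and JovN are active, so *morA* is transcribed.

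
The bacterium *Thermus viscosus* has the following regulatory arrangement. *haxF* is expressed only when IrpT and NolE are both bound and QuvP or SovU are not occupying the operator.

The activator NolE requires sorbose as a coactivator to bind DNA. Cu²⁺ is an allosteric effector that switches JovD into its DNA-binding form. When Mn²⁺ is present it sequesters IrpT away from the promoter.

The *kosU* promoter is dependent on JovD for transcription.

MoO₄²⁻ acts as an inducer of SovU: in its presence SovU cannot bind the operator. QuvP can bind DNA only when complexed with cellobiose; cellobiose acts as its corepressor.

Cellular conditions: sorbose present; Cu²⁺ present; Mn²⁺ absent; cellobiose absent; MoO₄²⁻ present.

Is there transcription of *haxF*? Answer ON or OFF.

Mn²⁺ is absent, so IrpT is active.
Cellobiose is absent, so QuvP is inactive.
Sorbose is present, so NolE is active.
MoO₄²⁻ is present, so SovU is inactive.
No repressor is bound and IrpT and NolE are active, so *haxF* is transcribed.

ON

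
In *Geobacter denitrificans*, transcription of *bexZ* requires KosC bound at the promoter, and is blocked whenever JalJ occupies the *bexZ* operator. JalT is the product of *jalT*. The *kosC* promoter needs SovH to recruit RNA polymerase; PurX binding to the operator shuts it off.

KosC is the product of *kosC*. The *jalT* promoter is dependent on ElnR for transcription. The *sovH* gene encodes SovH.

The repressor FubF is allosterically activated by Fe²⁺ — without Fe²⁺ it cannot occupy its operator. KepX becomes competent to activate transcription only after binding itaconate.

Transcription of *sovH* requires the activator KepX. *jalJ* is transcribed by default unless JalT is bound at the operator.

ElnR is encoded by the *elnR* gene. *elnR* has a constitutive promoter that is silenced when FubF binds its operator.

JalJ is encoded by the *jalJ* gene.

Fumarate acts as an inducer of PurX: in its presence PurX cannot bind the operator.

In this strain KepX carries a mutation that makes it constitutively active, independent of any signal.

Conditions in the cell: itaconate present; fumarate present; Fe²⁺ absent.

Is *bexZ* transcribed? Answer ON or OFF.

ON

Fe²⁺ is absent, so FubF is inactive.
With no repressor bound, *elnR* is transcribed.
So ElnR is produced and active.
No repressor is bound and ElnR is active, so *jalT* is transcribed.
So JalT is produced and active.
With repressor JalT bound, *jalJ* is not transcribed.
So JalJ is not produced.
Fumarate is present, so PurX is inactive.
KepX is constitutively active in this strain.
No repressor is bound and KepX is active, so *sovH* is transcribed.
So SovH is produced and active.
No repressor is bound and SovH is active, so *kosC* is transcribed.
So KosC is produced and active.
No repressor is bound and KosC is active, so *bexZ* is transcribed.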